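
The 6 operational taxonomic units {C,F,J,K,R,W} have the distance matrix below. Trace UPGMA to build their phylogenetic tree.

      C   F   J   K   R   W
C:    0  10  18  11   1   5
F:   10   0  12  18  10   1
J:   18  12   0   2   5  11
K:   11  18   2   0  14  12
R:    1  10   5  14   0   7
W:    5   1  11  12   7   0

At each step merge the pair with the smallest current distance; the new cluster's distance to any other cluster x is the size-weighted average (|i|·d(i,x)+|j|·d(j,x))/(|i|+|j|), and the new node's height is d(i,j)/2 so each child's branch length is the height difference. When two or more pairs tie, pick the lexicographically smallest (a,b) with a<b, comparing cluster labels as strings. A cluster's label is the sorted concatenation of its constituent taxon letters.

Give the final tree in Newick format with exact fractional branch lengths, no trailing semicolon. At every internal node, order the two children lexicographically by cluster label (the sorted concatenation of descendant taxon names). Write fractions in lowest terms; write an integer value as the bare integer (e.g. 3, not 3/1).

1. join C+R (d=1) ⇒ CR; edges |C|=1/2, |R|=1/2
  updated: d(CR,F)=10, d(CR,J)=23/2, d(CR,K)=25/2, d(CR,W)=6
2. join F+W (d=1) ⇒ FW; edges |F|=1/2, |W|=1/2
  updated: d(CR,FW)=8, d(FW,J)=23/2, d(FW,K)=15
3. join J+K (d=2) ⇒ JK; edges |J|=1, |K|=1
  updated: d(CR,JK)=12, d(FW,JK)=53/4
4. join CR+FW (d=8) ⇒ CFRW; edges |CR|=7/2, |FW|=7/2
  updated: d(CFRW,JK)=101/8
5. join CFRW+JK (d=101/8) ⇒ CFJKRW; edges |CFRW|=37/16, |JK|=85/16
final tree: (((C:1/2,R:1/2):7/2,(F:1/2,W:1/2):7/2):37/16,(J:1,K:1):85/16)
total length: 149/8

(((C:1/2,R:1/2):7/2,(F:1/2,W:1/2):7/2):37/16,(J:1,K:1):85/16)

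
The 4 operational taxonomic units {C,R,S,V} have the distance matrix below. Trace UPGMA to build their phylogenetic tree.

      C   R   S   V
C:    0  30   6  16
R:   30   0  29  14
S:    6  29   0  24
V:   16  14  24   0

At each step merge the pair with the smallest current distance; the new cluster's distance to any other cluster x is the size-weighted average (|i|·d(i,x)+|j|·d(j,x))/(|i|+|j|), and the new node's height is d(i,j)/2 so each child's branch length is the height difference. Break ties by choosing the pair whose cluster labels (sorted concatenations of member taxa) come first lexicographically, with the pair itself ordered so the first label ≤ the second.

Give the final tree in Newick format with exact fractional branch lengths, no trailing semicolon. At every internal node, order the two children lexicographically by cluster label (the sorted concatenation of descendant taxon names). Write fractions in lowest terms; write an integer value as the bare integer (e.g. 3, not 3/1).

((C:3,S:3):75/8,(R:7,V:7):43/8)

1. join C+S (d=6) ⇒ CS; edges |C|=3, |S|=3
  updated: d(CS,R)=59/2, d(CS,V)=20
2. join R+V (d=14) ⇒ RV; edges |R|=7, |V|=7
  updated: d(CS,RV)=99/4
3. join CS+RV (d=99/4) ⇒ CRSV; edges |CS|=75/8, |RV|=43/8
final tree: ((C:3,S:3):75/8,(R:7,V:7):43/8)
total length: 139/4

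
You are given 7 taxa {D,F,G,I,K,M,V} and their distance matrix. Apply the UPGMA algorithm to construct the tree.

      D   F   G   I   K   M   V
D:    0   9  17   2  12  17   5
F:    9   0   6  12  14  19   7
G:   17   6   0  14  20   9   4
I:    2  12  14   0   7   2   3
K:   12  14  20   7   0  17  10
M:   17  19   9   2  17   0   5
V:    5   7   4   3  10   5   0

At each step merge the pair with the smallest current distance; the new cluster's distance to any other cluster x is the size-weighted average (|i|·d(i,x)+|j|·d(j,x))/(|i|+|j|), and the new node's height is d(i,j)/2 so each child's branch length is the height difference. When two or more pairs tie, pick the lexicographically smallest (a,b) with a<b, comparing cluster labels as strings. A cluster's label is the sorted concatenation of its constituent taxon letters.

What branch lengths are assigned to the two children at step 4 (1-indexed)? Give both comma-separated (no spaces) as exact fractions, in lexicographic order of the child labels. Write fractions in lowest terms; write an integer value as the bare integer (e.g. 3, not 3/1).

2,4

1. join D+I (d=2) ⇒ DI; edges |D|=1, |I|=1
  updated: d(DI,F)=21/2, d(DI,G)=31/2, d(DI,K)=19/2, d(DI,M)=19/2, d(DI,V)=4
2. join DI+V (d=4) ⇒ DIV; edges |DI|=1, |V|=2
  updated: d(DIV,F)=28/3, d(DIV,G)=35/3, d(DIV,K)=29/3, d(DIV,M)=8
3. join F+G (d=6) ⇒ FG; edges |F|=3, |G|=3
  updated: d(DIV,FG)=21/2, d(FG,K)=17, d(FG,M)=14
4. join DIV+M (d=8) ⇒ DIMV; edges |DIV|=2, |M|=4
  updated: d(DIMV,FG)=91/8, d(DIMV,K)=23/2
5. join DIMV+FG (d=91/8) ⇒ DFGIMV; edges |DIMV|=27/16, |FG|=43/16
  updated: d(DFGIMV,K)=40/3
6. join DFGIMV+K (d=40/3) ⇒ DFGIKMV; edges |DFGIMV|=47/48, |K|=20/3
final tree: (((((D:1,I:1):1,V:2):2,M:4):27/16,(F:3,G:3):43/16):47/48,K:20/3)
total length: 1393/48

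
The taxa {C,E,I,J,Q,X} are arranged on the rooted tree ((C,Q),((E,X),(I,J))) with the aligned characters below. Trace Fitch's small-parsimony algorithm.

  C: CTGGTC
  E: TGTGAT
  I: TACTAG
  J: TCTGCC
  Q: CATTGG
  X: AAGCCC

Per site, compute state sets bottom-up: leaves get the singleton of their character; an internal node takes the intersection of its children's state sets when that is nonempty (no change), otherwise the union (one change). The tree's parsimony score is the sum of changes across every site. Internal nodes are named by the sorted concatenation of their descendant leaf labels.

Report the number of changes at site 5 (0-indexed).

site 0, node CQ: C={C} ∩ Q={C} → {C} (+0)
site 0, node EX: E={T} ∪ X={A} → {A,T} (+1)
site 0, node IJ: I={T} ∩ J={T} → {T} (+0)
site 0, node EIJX: EX={A,T} ∩ IJ={T} → {T} (+0)
site 0, node CEIJQX: CQ={C} ∪ EIJX={T} → {C,T} (+1)
site 1, node CQ: C={T} ∪ Q={A} → {A,T} (+1)
site 1, node EX: E={G} ∪ X={A} → {A,G} (+1)
site 1, node IJ: I={A} ∪ J={C} → {A,C} (+1)
site 1, node EIJX: EX={A,G} ∩ IJ={A,C} → {A} (+0)
site 1, node CEIJQX: CQ={A,T} ∩ EIJX={A} → {A} (+0)
site 2, node CQ: C={G} ∪ Q={T} → {G,T} (+1)
site 2, node EX: E={T} ∪ X={G} → {G,T} (+1)
site 2, node IJ: I={C} ∪ J={T} → {C,T} (+1)
site 2, node EIJX: EX={G,T} ∩ IJ={C,T} → {T} (+0)
site 2, node CEIJQX: CQ={G,T} ∩ EIJX={T} → {T} (+0)
site 3, node CQ: C={G} ∪ Q={T} → {G,T} (+1)
site 3, node EX: E={G} ∪ X={C} → {C,G} (+1)
site 3, node IJ: I={T} ∪ J={G} → {G,T} (+1)
site 3, node EIJX: EX={C,G} ∩ IJ={G,T} → {G} (+0)
site 3, node CEIJQX: CQ={G,T} ∩ EIJX={G} → {G} (+0)
site 4, node CQ: C={T} ∪ Q={G} → {G,T} (+1)
site 4, node EX: E={A} ∪ X={C} → {A,C} (+1)
site 4, node IJ: I={A} ∪ J={C} → {A,C} (+1)
site 4, node EIJX: EX={A,C} ∩ IJ={A,C} → {A,C} (+0)
site 4, node CEIJQX: CQ={G,T} ∪ EIJX={A,C} → {A,C,G,T} (+1)
site 5, node CQ: C={C} ∪ Q={G} → {C,G} (+1)
site 5, node EX: E={T} ∪ X={C} → {C,T} (+1)
site 5, node IJ: I={G} ∪ J={C} → {C,G} (+1)
site 5, node EIJX: EX={C,T} ∩ IJ={C,G} → {C} (+0)
site 5, node CEIJQX: CQ={C,G} ∩ EIJX={C} → {C} (+0)
per-site changes: [2, 3, 3, 3, 4, 3]; total = 18

3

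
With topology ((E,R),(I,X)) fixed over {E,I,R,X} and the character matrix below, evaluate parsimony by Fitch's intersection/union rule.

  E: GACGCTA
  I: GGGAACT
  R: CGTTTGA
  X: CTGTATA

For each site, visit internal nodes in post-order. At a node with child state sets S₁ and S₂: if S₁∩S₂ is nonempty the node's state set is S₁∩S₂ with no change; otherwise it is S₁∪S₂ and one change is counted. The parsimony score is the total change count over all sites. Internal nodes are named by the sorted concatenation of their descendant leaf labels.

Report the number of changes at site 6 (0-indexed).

ER@0: {G} ∪ {C} = {C,G} (union, +1)
IX@0: {G} ∪ {C} = {C,G} (union, +1)
EIRX@0: {C,G} ∩ {C,G} = {C,G} (intersection, +0)
ER@1: {A} ∪ {G} = {A,G} (union, +1)
IX@1: {G} ∪ {T} = {G,T} (union, +1)
EIRX@1: {A,G} ∩ {G,T} = {G} (intersection, +0)
ER@2: {C} ∪ {T} = {C,T} (union, +1)
IX@2: {G} ∩ {G} = {G} (intersection, +0)
EIRX@2: {C,T} ∪ {G} = {C,G,T} (union, +1)
ER@3: {G} ∪ {T} = {G,T} (union, +1)
IX@3: {A} ∪ {T} = {A,T} (union, +1)
EIRX@3: {G,T} ∩ {A,T} = {T} (intersection, +0)
ER@4: {C} ∪ {T} = {C,T} (union, +1)
IX@4: {A} ∩ {A} = {A} (intersection, +0)
EIRX@4: {C,T} ∪ {A} = {A,C,T} (union, +1)
ER@5: {T} ∪ {G} = {G,T} (union, +1)
IX@5: {C} ∪ {T} = {C,T} (union, +1)
EIRX@5: {G,T} ∩ {C,T} = {T} (intersection, +0)
ER@6: {A} ∩ {A} = {A} (intersection, +0)
IX@6: {T} ∪ {A} = {A,T} (union, +1)
EIRX@6: {A} ∩ {A,T} = {A} (intersection, +0)
per-site changes: [2, 2, 2, 2, 2, 2, 1]; total = 13

1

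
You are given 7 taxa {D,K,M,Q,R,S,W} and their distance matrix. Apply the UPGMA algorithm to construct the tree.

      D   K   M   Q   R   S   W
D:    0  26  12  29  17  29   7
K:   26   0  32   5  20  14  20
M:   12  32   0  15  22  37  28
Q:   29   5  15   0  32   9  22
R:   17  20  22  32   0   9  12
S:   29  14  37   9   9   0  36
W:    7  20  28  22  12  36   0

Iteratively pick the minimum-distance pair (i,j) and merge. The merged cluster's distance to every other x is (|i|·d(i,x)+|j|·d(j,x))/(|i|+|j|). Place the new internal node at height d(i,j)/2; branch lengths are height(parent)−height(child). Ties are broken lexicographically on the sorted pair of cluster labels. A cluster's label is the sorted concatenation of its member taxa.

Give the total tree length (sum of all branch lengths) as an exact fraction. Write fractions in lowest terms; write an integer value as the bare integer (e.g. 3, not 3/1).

1. join K+Q (d=5) ⇒ KQ; edges |K|=5/2, |Q|=5/2
  updated: d(D,KQ)=55/2, d(KQ,M)=47/2, d(KQ,R)=26, d(KQ,S)=23/2, d(KQ,W)=21
2. join D+W (d=7) ⇒ DW; edges |D|=7/2, |W|=7/2
  updated: d(DW,KQ)=97/4, d(DW,M)=20, d(DW,R)=29/2, d(DW,S)=65/2
3. join R+S (d=9) ⇒ RS; edges |R|=9/2, |S|=9/2
  updated: d(DW,RS)=47/2, d(KQ,RS)=75/4, d(M,RS)=59/2
4. join KQ+RS (d=75/4) ⇒ KQRS; edges |KQ|=55/8, |RS|=39/8
  updated: d(DW,KQRS)=191/8, d(KQRS,M)=53/2
5. join DW+M (d=20) ⇒ DMW; edges |DW|=13/2, |M|=10
  updated: d(DMW,KQRS)=99/4
6. join DMW+KQRS (d=99/4) ⇒ DKMQRSW; edges |DMW|=19/8, |KQRS|=3
final tree: (((D:7/2,W:7/2):13/2,M:10):19/8,((K:5/2,Q:5/2):55/8,(R:9/2,S:9/2):39/8):3)
total length: 437/8

437/8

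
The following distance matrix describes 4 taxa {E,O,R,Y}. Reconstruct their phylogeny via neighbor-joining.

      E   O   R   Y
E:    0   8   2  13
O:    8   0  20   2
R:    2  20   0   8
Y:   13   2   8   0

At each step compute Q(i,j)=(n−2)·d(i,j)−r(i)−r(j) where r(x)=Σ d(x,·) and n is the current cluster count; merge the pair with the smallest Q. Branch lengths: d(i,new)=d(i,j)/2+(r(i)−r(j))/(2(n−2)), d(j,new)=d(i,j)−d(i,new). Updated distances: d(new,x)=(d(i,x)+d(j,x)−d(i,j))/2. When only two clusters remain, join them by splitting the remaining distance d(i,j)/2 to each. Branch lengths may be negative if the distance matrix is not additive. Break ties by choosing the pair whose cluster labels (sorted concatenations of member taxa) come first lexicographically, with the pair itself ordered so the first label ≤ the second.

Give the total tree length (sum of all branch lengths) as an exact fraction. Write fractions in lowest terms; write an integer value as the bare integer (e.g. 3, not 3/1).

57/4

1. join E+R (d=2, Q=-49) ⇒ ER; edges |E|=-3/4, |R|=11/4
  updated: d(ER,O)=13, d(ER,Y)=19/2
2. join ER+O (d=13, Q=-49/2) ⇒ EOR; edges |ER|=41/4, |O|=11/4
  updated: d(EOR,Y)=-3/4
3. join EOR+Y (d=-3/4) ⇒ EORY; edges |EOR|=-3/8, |Y|=-3/8
final tree: (((E:-3/4,R:11/4):41/4,O:11/4):-3/8,Y:-3/8)
total length: 57/4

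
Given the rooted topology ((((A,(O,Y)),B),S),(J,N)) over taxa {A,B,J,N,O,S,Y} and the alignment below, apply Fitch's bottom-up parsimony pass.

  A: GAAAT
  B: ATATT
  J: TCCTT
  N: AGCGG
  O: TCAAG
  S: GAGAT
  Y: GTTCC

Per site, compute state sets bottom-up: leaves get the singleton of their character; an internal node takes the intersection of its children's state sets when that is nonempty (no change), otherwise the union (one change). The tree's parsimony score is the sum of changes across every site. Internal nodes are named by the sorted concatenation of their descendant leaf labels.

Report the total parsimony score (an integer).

19

site 0, node OY: O={T} ∪ Y={G} → {G,T} (+1)
site 0, node AOY: A={G} ∩ OY={G,T} → {G} (+0)
site 0, node ABOY: AOY={G} ∪ B={A} → {A,G} (+1)
site 0, node ABOSY: ABOY={A,G} ∩ S={G} → {G} (+0)
site 0, node JN: J={T} ∪ N={A} → {A,T} (+1)
site 0, node ABJNOSY: ABOSY={G} ∪ JN={A,T} → {A,G,T} (+1)
site 1, node OY: O={C} ∪ Y={T} → {C,T} (+1)
site 1, node AOY: A={A} ∪ OY={C,T} → {A,C,T} (+1)
site 1, node ABOY: AOY={A,C,T} ∩ B={T} → {T} (+0)
site 1, node ABOSY: ABOY={T} ∪ S={A} → {A,T} (+1)
site 1, node JN: J={C} ∪ N={G} → {C,G} (+1)
site 1, node ABJNOSY: ABOSY={A,T} ∪ JN={C,G} → {A,C,G,T} (+1)
site 2, node OY: O={A} ∪ Y={T} → {A,T} (+1)
site 2, node AOY: A={A} ∩ OY={A,T} → {A} (+0)
site 2, node ABOY: AOY={A} ∩ B={A} → {A} (+0)
site 2, node ABOSY: ABOY={A} ∪ S={G} → {A,G} (+1)
site 2, node JN: J={C} ∩ N={C} → {C} (+0)
site 2, node ABJNOSY: ABOSY={A,G} ∪ JN={C} → {A,C,G} (+1)
site 3, node OY: O={A} ∪ Y={C} → {A,C} (+1)
site 3, node AOY: A={A} ∩ OY={A,C} → {A} (+0)
site 3, node ABOY: AOY={A} ∪ B={T} → {A,T} (+1)
site 3, node ABOSY: ABOY={A,T} ∩ S={A} → {A} (+0)
site 3, node JN: J={T} ∪ N={G} → {G,T} (+1)
site 3, node ABJNOSY: ABOSY={A} ∪ JN={G,T} → {A,G,T} (+1)
site 4, node OY: O={G} ∪ Y={C} → {C,G} (+1)
site 4, node AOY: A={T} ∪ OY={C,G} → {C,G,T} (+1)
site 4, node ABOY: AOY={C,G,T} ∩ B={T} → {T} (+0)
site 4, node ABOSY: ABOY={T} ∩ S={T} → {T} (+0)
site 4, node JN: J={T} ∪ N={G} → {G,T} (+1)
site 4, node ABJNOSY: ABOSY={T} ∩ JN={G,T} → {T} (+0)
per-site changes: [4, 5, 3, 4, 3]; total = 19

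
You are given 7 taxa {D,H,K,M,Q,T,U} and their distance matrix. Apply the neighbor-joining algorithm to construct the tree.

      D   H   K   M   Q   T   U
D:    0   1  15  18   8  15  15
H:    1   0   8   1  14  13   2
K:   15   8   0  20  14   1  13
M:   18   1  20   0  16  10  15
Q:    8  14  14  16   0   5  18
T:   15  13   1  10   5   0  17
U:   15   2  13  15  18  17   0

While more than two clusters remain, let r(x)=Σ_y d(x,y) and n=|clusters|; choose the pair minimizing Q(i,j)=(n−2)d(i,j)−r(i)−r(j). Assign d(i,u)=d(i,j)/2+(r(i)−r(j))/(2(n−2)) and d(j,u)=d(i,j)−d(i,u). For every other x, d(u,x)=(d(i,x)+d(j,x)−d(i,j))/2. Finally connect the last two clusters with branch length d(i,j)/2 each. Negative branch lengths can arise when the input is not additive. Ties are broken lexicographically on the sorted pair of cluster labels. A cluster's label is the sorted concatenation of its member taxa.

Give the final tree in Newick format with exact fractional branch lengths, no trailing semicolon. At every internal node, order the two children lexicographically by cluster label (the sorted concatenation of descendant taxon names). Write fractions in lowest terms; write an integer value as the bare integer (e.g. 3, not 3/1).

iteration 1: select K,T (d=1, Q=-127); attach at lengths (3/2, -1/2); label the merged cluster KT
  updated: d(D,KT)=29/2, d(H,KT)=10, d(KT,M)=29/2, d(KT,Q)=9, d(KT,U)=29/2
iteration 2: select KT,Q (d=9, Q=-183/2); attach at lengths (67/16, 77/16); label the merged cluster KQT
  updated: d(D,KQT)=27/4, d(H,KQT)=15/2, d(KQT,M)=43/4, d(KQT,U)=47/4
iteration 3: select D,KQT (d=27/4, Q=-229/4); attach at lengths (97/24, 65/24); label the merged cluster DKQT
  updated: d(DKQT,H)=7/8, d(DKQT,M)=11, d(DKQT,U)=10
iteration 4: select DKQT,U (d=10, Q=-231/8); attach at lengths (119/32, 201/32); label the merged cluster DKQTU
  updated: d(DKQTU,H)=-57/16, d(DKQTU,M)=8
iteration 5: select DKQTU,H (d=-57/16, Q=-87/16); attach at lengths (55/32, -169/32); label the merged cluster DHKQTU
  updated: d(DHKQTU,M)=201/32
iteration 6: select DHKQTU,M (d=201/32); attach at lengths (201/64, 201/64); label the merged cluster DHKMQTU
final tree: ((((D:97/24,((K:3/2,T:-1/2):67/16,Q:77/16):65/24):119/32,U:201/32):55/32,H:-169/32):201/64,M:201/64)
total length: 943/32

((((D:97/24,((K:3/2,T:-1/2):67/16,Q:77/16):65/24):119/32,U:201/32):55/32,H:-169/32):201/64,M:201/64)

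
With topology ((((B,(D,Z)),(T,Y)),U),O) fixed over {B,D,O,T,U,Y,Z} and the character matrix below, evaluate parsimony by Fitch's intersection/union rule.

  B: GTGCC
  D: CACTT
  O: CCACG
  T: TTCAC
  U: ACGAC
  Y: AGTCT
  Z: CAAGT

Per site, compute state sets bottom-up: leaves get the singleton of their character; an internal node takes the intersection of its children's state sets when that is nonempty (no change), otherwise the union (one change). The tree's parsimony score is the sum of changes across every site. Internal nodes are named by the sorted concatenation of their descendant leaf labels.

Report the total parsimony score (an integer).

19

[col 0] DZ: children D:{C}, Z:{C} ∩→ {C}; cost 0
[col 0] BDZ: children B:{G}, DZ:{C} ∪→ {C,G}; cost 1
[col 0] TY: children T:{T}, Y:{A} ∪→ {A,T}; cost 1
[col 0] BDTYZ: children BDZ:{C,G}, TY:{A,T} ∪→ {A,C,G,T}; cost 1
[col 0] BDTUYZ: children BDTYZ:{A,C,G,T}, U:{A} ∩→ {A}; cost 0
[col 0] BDOTUYZ: children BDTUYZ:{A}, O:{C} ∪→ {A,C}; cost 1
[col 1] DZ: children D:{A}, Z:{A} ∩→ {A}; cost 0
[col 1] BDZ: children B:{T}, DZ:{A} ∪→ {A,T}; cost 1
[col 1] TY: children T:{T}, Y:{G} ∪→ {G,T}; cost 1
[col 1] BDTYZ: children BDZ:{A,T}, TY:{G,T} ∩→ {T}; cost 0
[col 1] BDTUYZ: children BDTYZ:{T}, U:{C} ∪→ {C,T}; cost 1
[col 1] BDOTUYZ: children BDTUYZ:{C,T}, O:{C} ∩→ {C}; cost 0
[col 2] DZ: children D:{C}, Z:{A} ∪→ {A,C}; cost 1
[col 2] BDZ: children B:{G}, DZ:{A,C} ∪→ {A,C,G}; cost 1
[col 2] TY: children T:{C}, Y:{T} ∪→ {C,T}; cost 1
[col 2] BDTYZ: children BDZ:{A,C,G}, TY:{C,T} ∩→ {C}; cost 0
[col 2] BDTUYZ: children BDTYZ:{C}, U:{G} ∪→ {C,G}; cost 1
[col 2] BDOTUYZ: children BDTUYZ:{C,G}, O:{A} ∪→ {A,C,G}; cost 1
[col 3] DZ: children D:{T}, Z:{G} ∪→ {G,T}; cost 1
[col 3] BDZ: children B:{C}, DZ:{G,T} ∪→ {C,G,T}; cost 1
[col 3] TY: children T:{A}, Y:{C} ∪→ {A,C}; cost 1
[col 3] BDTYZ: children BDZ:{C,G,T}, TY:{A,C} ∩→ {C}; cost 0
[col 3] BDTUYZ: children BDTYZ:{C}, U:{A} ∪→ {A,C}; cost 1
[col 3] BDOTUYZ: children BDTUYZ:{A,C}, O:{C} ∩→ {C}; cost 0
[col 4] DZ: children D:{T}, Z:{T} ∩→ {T}; cost 0
[col 4] BDZ: children B:{C}, DZ:{T} ∪→ {C,T}; cost 1
[col 4] TY: children T:{C}, Y:{T} ∪→ {C,T}; cost 1
[col 4] BDTYZ: children BDZ:{C,T}, TY:{C,T} ∩→ {C,T}; cost 0
[col 4] BDTUYZ: children BDTYZ:{C,T}, U:{C} ∩→ {C}; cost 0
[col 4] BDOTUYZ: children BDTUYZ:{C}, O:{G} ∪→ {C,G}; cost 1
per-site changes: [4, 3, 5, 4, 3]; total = 19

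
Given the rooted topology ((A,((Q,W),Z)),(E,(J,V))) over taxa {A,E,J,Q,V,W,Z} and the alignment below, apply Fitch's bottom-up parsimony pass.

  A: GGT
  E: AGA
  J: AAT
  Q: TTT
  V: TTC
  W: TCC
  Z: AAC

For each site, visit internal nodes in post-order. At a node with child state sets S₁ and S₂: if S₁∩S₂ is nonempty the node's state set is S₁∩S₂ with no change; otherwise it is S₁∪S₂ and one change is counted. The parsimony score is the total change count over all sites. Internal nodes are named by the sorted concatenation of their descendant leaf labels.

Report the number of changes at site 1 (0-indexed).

[col 0] QW: children Q:{T}, W:{T} ∩→ {T}; cost 0
[col 0] QWZ: children QW:{T}, Z:{A} ∪→ {A,T}; cost 1
[col 0] AQWZ: children A:{G}, QWZ:{A,T} ∪→ {A,G,T}; cost 1
[col 0] JV: children J:{A}, V:{T} ∪→ {A,T}; cost 1
[col 0] EJV: children E:{A}, JV:{A,T} ∩→ {A}; cost 0
[col 0] AEJQVWZ: children AQWZ:{A,G,T}, EJV:{A} ∩→ {A}; cost 0
[col 1] QW: children Q:{T}, W:{C} ∪→ {C,T}; cost 1
[col 1] QWZ: children QW:{C,T}, Z:{A} ∪→ {A,C,T}; cost 1
[col 1] AQWZ: children A:{G}, QWZ:{A,C,T} ∪→ {A,C,G,T}; cost 1
[col 1] JV: children J:{A}, V:{T} ∪→ {A,T}; cost 1
[col 1] EJV: children E:{G}, JV:{A,T} ∪→ {A,G,T}; cost 1
[col 1] AEJQVWZ: children AQWZ:{A,C,G,T}, EJV:{A,G,T} ∩→ {A,G,T}; cost 0
[col 2] QW: children Q:{T}, W:{C} ∪→ {C,T}; cost 1
[col 2] QWZ: children QW:{C,T}, Z:{C} ∩→ {C}; cost 0
[col 2] AQWZ: children A:{T}, QWZ:{C} ∪→ {C,T}; cost 1
[col 2] JV: children J:{T}, V:{C} ∪→ {C,T}; cost 1
[col 2] EJV: children E:{A}, JV:{C,T} ∪→ {A,C,T}; cost 1
[col 2] AEJQVWZ: children AQWZ:{C,T}, EJV:{A,C,T} ∩→ {C,T}; cost 0
per-site changes: [3, 5, 4]; total = 12

5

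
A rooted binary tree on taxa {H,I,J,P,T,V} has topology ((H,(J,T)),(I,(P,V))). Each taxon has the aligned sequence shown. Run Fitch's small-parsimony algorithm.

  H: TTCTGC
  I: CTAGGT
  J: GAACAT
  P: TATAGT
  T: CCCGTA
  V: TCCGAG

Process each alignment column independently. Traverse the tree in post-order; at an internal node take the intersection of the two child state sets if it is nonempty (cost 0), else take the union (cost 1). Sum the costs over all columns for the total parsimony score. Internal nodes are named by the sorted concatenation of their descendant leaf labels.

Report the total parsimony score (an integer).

JT@0: {G} ∪ {C} = {C,G} (union, +1)
HJT@0: {T} ∪ {C,G} = {C,G,T} (union, +1)
PV@0: {T} ∩ {T} = {T} (intersection, +0)
IPV@0: {C} ∪ {T} = {C,T} (union, +1)
HIJPTV@0: {C,G,T} ∩ {C,T} = {C,T} (intersection, +0)
JT@1: {A} ∪ {C} = {A,C} (union, +1)
HJT@1: {T} ∪ {A,C} = {A,C,T} (union, +1)
PV@1: {A} ∪ {C} = {A,C} (union, +1)
IPV@1: {T} ∪ {A,C} = {A,C,T} (union, +1)
HIJPTV@1: {A,C,T} ∩ {A,C,T} = {A,C,T} (intersection, +0)
JT@2: {A} ∪ {C} = {A,C} (union, +1)
HJT@2: {C} ∩ {A,C} = {C} (intersection, +0)
PV@2: {T} ∪ {C} = {C,T} (union, +1)
IPV@2: {A} ∪ {C,T} = {A,C,T} (union, +1)
HIJPTV@2: {C} ∩ {A,C,T} = {C} (intersection, +0)
JT@3: {C} ∪ {G} = {C,G} (union, +1)
HJT@3: {T} ∪ {C,G} = {C,G,T} (union, +1)
PV@3: {A} ∪ {G} = {A,G} (union, +1)
IPV@3: {G} ∩ {A,G} = {G} (intersection, +0)
HIJPTV@3: {C,G,T} ∩ {G} = {G} (intersection, +0)
JT@4: {A} ∪ {T} = {A,T} (union, +1)
HJT@4: {G} ∪ {A,T} = {A,G,T} (union, +1)
PV@4: {G} ∪ {A} = {A,G} (union, +1)
IPV@4: {G} ∩ {A,G} = {G} (intersection, +0)
HIJPTV@4: {A,G,T} ∩ {G} = {G} (intersection, +0)
JT@5: {T} ∪ {A} = {A,T} (union, +1)
HJT@5: {C} ∪ {A,T} = {A,C,T} (union, +1)
PV@5: {T} ∪ {G} = {G,T} (union, +1)
IPV@5: {T} ∩ {G,T} = {T} (intersection, +0)
HIJPTV@5: {A,C,T} ∩ {T} = {T} (intersection, +0)
per-site changes: [3, 4, 3, 3, 3, 3]; total = 19

19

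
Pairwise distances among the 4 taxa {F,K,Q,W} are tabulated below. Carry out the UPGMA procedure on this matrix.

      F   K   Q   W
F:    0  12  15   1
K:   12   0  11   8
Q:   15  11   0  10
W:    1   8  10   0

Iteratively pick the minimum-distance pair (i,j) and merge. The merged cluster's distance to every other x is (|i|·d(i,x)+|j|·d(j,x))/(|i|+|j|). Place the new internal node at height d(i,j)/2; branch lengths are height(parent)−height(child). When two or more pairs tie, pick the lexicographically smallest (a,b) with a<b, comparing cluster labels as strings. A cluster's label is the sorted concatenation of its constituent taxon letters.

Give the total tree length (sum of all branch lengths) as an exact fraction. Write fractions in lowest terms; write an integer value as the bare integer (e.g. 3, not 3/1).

iteration 1: select F,W (d=1); attach at lengths (1/2, 1/2); label the merged cluster FW
  updated: d(FW,K)=10, d(FW,Q)=25/2
iteration 2: select FW,K (d=10); attach at lengths (9/2, 5); label the merged cluster FKW
  updated: d(FKW,Q)=12
iteration 3: select FKW,Q (d=12); attach at lengths (1, 6); label the merged cluster FKQW
final tree: (((F:1/2,W:1/2):9/2,K:5):1,Q:6)
total length: 35/2

35/2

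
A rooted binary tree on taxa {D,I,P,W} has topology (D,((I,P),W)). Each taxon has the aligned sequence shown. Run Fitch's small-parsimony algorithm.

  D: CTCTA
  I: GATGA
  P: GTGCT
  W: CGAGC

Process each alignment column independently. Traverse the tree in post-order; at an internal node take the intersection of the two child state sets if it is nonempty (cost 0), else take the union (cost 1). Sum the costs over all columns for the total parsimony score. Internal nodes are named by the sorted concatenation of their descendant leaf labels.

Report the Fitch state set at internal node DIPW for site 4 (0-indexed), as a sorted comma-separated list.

IP@0: {G} ∩ {G} = {G} (intersection, +0)
IPW@0: {G} ∪ {C} = {C,G} (union, +1)
DIPW@0: {C} ∩ {C,G} = {C} (intersection, +0)
IP@1: {A} ∪ {T} = {A,T} (union, +1)
IPW@1: {A,T} ∪ {G} = {A,G,T} (union, +1)
DIPW@1: {T} ∩ {A,G,T} = {T} (intersection, +0)
IP@2: {T} ∪ {G} = {G,T} (union, +1)
IPW@2: {G,T} ∪ {A} = {A,G,T} (union, +1)
DIPW@2: {C} ∪ {A,G,T} = {A,C,G,T} (union, +1)
IP@3: {G} ∪ {C} = {C,G} (union, +1)
IPW@3: {C,G} ∩ {G} = {G} (intersection, +0)
DIPW@3: {T} ∪ {G} = {G,T} (union, +1)
IP@4: {A} ∪ {T} = {A,T} (union, +1)
IPW@4: {A,T} ∪ {C} = {A,C,T} (union, +1)
DIPW@4: {A} ∩ {A,C,T} = {A} (intersection, +0)
per-site changes: [1, 2, 3, 2, 2]; total = 10

A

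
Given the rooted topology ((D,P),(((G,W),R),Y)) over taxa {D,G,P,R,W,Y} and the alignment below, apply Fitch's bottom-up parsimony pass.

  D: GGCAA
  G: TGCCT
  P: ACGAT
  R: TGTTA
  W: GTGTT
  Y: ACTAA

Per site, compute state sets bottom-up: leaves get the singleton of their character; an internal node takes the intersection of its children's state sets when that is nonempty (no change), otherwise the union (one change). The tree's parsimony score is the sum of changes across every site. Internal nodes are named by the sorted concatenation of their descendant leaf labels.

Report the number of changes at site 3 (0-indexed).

site 0, node DP: D={G} ∪ P={A} → {A,G} (+1)
site 0, node GW: G={T} ∪ W={G} → {G,T} (+1)
site 0, node GRW: GW={G,T} ∩ R={T} → {T} (+0)
site 0, node GRWY: GRW={T} ∪ Y={A} → {A,T} (+1)
site 0, node DGPRWY: DP={A,G} ∩ GRWY={A,T} → {A} (+0)
site 1, node DP: D={G} ∪ P={C} → {C,G} (+1)
site 1, node GW: G={G} ∪ W={T} → {G,T} (+1)
site 1, node GRW: GW={G,T} ∩ R={G} → {G} (+0)
site 1, node GRWY: GRW={G} ∪ Y={C} → {C,G} (+1)
site 1, node DGPRWY: DP={C,G} ∩ GRWY={C,G} → {C,G} (+0)
site 2, node DP: D={C} ∪ P={G} → {C,G} (+1)
site 2, node GW: G={C} ∪ W={G} → {C,G} (+1)
site 2, node GRW: GW={C,G} ∪ R={T} → {C,G,T} (+1)
site 2, node GRWY: GRW={C,G,T} ∩ Y={T} → {T} (+0)
site 2, node DGPRWY: DP={C,G} ∪ GRWY={T} → {C,G,T} (+1)
site 3, node DP: D={A} ∩ P={A} → {A} (+0)
site 3, node GW: G={C} ∪ W={T} → {C,T} (+1)
site 3, node GRW: GW={C,T} ∩ R={T} → {T} (+0)
site 3, node GRWY: GRW={T} ∪ Y={A} → {A,T} (+1)
site 3, node DGPRWY: DP={A} ∩ GRWY={A,T} → {A} (+0)
site 4, node DP: D={A} ∪ P={T} → {A,T} (+1)
site 4, node GW: G={T} ∩ W={T} → {T} (+0)
site 4, node GRW: GW={T} ∪ R={A} → {A,T} (+1)
site 4, node GRWY: GRW={A,T} ∩ Y={A} → {A} (+0)
site 4, node DGPRWY: DP={A,T} ∩ GRWY={A} → {A} (+0)
per-site changes: [3, 3, 4, 2, 2]; total = 14

2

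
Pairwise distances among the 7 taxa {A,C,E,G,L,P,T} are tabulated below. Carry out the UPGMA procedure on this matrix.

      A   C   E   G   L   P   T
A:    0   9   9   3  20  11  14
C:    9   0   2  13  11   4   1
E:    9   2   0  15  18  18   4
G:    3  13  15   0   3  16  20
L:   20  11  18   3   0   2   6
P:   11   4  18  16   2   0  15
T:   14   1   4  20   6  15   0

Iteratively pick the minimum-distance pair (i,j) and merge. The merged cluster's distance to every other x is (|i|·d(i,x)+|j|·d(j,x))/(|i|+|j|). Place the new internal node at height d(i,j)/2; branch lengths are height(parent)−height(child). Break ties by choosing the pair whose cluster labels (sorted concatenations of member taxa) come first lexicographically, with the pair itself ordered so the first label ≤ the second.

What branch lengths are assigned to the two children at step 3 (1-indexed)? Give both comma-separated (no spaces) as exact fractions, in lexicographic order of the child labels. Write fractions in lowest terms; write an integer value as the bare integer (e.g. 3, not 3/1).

3/2,3/2

step 1: merge (C,T) at d=1; branch lengths C→1/2, T→1/2; new cluster CT
  updated: d(A,CT)=23/2, d(CT,E)=3, d(CT,G)=33/2, d(CT,L)=17/2, d(CT,P)=19/2
step 2: merge (L,P) at d=2; branch lengths L→1, P→1; new cluster LP
  updated: d(A,LP)=31/2, d(CT,LP)=9, d(E,LP)=18, d(G,LP)=19/2
step 3: merge (A,G) at d=3; branch lengths A→3/2, G→3/2; new cluster AG
  updated: d(AG,CT)=14, d(AG,E)=12, d(AG,LP)=25/2
step 4: merge (CT,E) at d=3; branch lengths CT→1, E→3/2; new cluster CET
  updated: d(AG,CET)=40/3, d(CET,LP)=12
step 5: merge (CET,LP) at d=12; branch lengths CET→9/2, LP→5; new cluster CELPT
  updated: d(AG,CELPT)=13
step 6: merge (AG,CELPT) at d=13; branch lengths AG→5, CELPT→1/2; new cluster ACEGLPT
final tree: ((A:3/2,G:3/2):5,(((C:1/2,T:1/2):1,E:3/2):9/2,(L:1,P:1):5):1/2)
total length: 47/2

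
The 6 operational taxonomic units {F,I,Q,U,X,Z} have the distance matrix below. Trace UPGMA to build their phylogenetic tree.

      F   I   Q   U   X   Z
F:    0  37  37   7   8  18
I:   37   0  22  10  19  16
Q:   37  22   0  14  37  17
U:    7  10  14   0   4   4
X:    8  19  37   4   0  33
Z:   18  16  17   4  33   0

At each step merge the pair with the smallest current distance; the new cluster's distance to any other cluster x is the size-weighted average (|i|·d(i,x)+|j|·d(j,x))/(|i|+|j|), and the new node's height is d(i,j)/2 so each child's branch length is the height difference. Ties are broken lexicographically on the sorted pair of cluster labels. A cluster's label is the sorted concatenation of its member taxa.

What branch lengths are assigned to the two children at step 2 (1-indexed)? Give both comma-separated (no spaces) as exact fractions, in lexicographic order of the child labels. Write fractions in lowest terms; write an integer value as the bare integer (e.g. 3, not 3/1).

15/4,7/4

1. join U+X (d=4) ⇒ UX; edges |U|=2, |X|=2
  updated: d(F,UX)=15/2, d(I,UX)=29/2, d(Q,UX)=51/2, d(UX,Z)=37/2
2. join F+UX (d=15/2) ⇒ FUX; edges |F|=15/4, |UX|=7/4
  updated: d(FUX,I)=22, d(FUX,Q)=88/3, d(FUX,Z)=55/3
3. join I+Z (d=16) ⇒ IZ; edges |I|=8, |Z|=8
  updated: d(FUX,IZ)=121/6, d(IZ,Q)=39/2
4. join IZ+Q (d=39/2) ⇒ IQZ; edges |IZ|=7/4, |Q|=39/4
  updated: d(FUX,IQZ)=209/9
5. join FUX+IQZ (d=209/9) ⇒ FIQUXZ; edges |FUX|=283/36, |IQZ|=67/36
final tree: ((F:15/4,(U:2,X:2):7/4):283/36,((I:8,Z:8):7/4,Q:39/4):67/36)
total length: 841/18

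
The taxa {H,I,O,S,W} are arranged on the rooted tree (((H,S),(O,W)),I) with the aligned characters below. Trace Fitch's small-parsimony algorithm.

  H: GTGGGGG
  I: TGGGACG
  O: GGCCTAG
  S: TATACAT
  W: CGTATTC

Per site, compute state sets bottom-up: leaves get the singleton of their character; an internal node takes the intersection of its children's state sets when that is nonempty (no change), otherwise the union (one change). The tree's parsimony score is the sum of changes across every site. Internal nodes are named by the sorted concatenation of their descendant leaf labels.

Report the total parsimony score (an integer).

19

site 0, node HS: H={G} ∪ S={T} → {G,T} (+1)
site 0, node OW: O={G} ∪ W={C} → {C,G} (+1)
site 0, node HOSW: HS={G,T} ∩ OW={C,G} → {G} (+0)
site 0, node HIOSW: HOSW={G} ∪ I={T} → {G,T} (+1)
site 1, node HS: H={T} ∪ S={A} → {A,T} (+1)
site 1, node OW: O={G} ∩ W={G} → {G} (+0)
site 1, node HOSW: HS={A,T} ∪ OW={G} → {A,G,T} (+1)
site 1, node HIOSW: HOSW={A,G,T} ∩ I={G} → {G} (+0)
site 2, node HS: H={G} ∪ S={T} → {G,T} (+1)
site 2, node OW: O={C} ∪ W={T} → {C,T} (+1)
site 2, node HOSW: HS={G,T} ∩ OW={C,T} → {T} (+0)
site 2, node HIOSW: HOSW={T} ∪ I={G} → {G,T} (+1)
site 3, node HS: H={G} ∪ S={A} → {A,G} (+1)
site 3, node OW: O={C} ∪ W={A} → {A,C} (+1)
site 3, node HOSW: HS={A,G} ∩ OW={A,C} → {A} (+0)
site 3, node HIOSW: HOSW={A} ∪ I={G} → {A,G} (+1)
site 4, node HS: H={G} ∪ S={C} → {C,G} (+1)
site 4, node OW: O={T} ∩ W={T} → {T} (+0)
site 4, node HOSW: HS={C,G} ∪ OW={T} → {C,G,T} (+1)
site 4, node HIOSW: HOSW={C,G,T} ∪ I={A} → {A,C,G,T} (+1)
site 5, node HS: H={G} ∪ S={A} → {A,G} (+1)
site 5, node OW: O={A} ∪ W={T} → {A,T} (+1)
site 5, node HOSW: HS={A,G} ∩ OW={A,T} → {A} (+0)
site 5, node HIOSW: HOSW={A} ∪ I={C} → {A,C} (+1)
site 6, node HS: H={G} ∪ S={T} → {G,T} (+1)
site 6, node OW: O={G} ∪ W={C} → {C,G} (+1)
site 6, node HOSW: HS={G,T} ∩ OW={C,G} → {G} (+0)
site 6, node HIOSW: HOSW={G} ∩ I={G} → {G} (+0)
per-site changes: [3, 2, 3, 3, 3, 3, 2]; total = 19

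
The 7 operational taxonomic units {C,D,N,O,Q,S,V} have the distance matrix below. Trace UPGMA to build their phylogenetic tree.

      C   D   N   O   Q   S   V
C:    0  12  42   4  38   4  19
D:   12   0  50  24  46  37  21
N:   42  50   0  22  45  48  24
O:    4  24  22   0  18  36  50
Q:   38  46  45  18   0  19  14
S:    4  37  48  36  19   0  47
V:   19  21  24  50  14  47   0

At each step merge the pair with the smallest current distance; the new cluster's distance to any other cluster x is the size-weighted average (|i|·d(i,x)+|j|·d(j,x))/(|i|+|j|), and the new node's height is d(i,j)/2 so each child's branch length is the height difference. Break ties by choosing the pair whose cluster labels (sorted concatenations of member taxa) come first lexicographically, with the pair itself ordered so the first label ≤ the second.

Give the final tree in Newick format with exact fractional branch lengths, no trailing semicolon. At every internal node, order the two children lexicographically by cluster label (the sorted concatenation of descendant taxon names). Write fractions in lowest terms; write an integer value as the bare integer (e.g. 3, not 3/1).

(((((C:2,O:2):7,D:9):23/6,S:77/6):79/24,(Q:7,V:7):73/8):25/8,N:77/4)

iteration 1: select C,O (d=4); attach at lengths (2, 2); label the merged cluster CO
  updated: d(CO,D)=18, d(CO,N)=32, d(CO,Q)=28, d(CO,S)=20, d(CO,V)=69/2
iteration 2: select Q,V (d=14); attach at lengths (7, 7); label the merged cluster QV
  updated: d(CO,QV)=125/4, d(D,QV)=67/2, d(N,QV)=69/2, d(QV,S)=33
iteration 3: select CO,D (d=18); attach at lengths (7, 9); label the merged cluster CDO
  updated: d(CDO,N)=38, d(CDO,QV)=32, d(CDO,S)=77/3
iteration 4: select CDO,S (d=77/3); attach at lengths (23/6, 77/6); label the merged cluster CDOS
  updated: d(CDOS,N)=81/2, d(CDOS,QV)=129/4
iteration 5: select CDOS,QV (d=129/4); attach at lengths (79/24, 73/8); label the merged cluster CDOQSV
  updated: d(CDOQSV,N)=77/2
iteration 6: select CDOQSV,N (d=77/2); attach at lengths (25/8, 77/4); label the merged cluster CDNOQSV
final tree: (((((C:2,O:2):7,D:9):23/6,S:77/6):79/24,(Q:7,V:7):73/8):25/8,N:77/4)
total length: 2051/24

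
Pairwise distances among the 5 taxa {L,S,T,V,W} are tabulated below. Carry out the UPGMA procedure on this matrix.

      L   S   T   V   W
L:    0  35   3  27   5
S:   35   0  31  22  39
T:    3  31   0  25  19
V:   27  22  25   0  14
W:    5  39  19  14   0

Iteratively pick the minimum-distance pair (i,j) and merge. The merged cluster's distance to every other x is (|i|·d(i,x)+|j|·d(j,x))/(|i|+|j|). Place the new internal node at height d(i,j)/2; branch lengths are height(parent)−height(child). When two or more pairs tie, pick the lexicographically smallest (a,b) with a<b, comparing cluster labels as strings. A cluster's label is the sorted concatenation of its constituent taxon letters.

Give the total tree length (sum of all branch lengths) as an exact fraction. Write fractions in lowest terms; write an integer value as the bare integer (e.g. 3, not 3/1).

201/4

1. join L+T (d=3) ⇒ LT; edges |L|=3/2, |T|=3/2
  updated: d(LT,S)=33, d(LT,V)=26, d(LT,W)=12
2. join LT+W (d=12) ⇒ LTW; edges |LT|=9/2, |W|=6
  updated: d(LTW,S)=35, d(LTW,V)=22
3. join LTW+V (d=22) ⇒ LTVW; edges |LTW|=5, |V|=11
  updated: d(LTVW,S)=127/4
4. join LTVW+S (d=127/4) ⇒ LSTVW; edges |LTVW|=39/8, |S|=127/8
final tree: ((((L:3/2,T:3/2):9/2,W:6):5,V:11):39/8,S:127/8)
total length: 201/4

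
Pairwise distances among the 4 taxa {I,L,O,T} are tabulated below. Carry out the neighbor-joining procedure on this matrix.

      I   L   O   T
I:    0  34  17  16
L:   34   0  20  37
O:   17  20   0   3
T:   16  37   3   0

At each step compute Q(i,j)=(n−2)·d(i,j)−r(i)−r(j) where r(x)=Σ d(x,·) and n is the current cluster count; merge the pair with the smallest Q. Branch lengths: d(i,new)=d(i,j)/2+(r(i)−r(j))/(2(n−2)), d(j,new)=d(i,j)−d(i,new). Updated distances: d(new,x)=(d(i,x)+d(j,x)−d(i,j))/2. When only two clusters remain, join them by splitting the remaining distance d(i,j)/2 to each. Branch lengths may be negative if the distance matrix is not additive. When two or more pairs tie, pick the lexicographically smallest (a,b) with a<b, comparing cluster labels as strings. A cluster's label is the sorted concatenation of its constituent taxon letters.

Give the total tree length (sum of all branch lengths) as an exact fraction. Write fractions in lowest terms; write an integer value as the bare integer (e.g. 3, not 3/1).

1. join I+T (d=16, Q=-91) ⇒ IT; edges |I|=43/4, |T|=21/4
  updated: d(IT,L)=55/2, d(IT,O)=2
2. join IT+L (d=55/2, Q=-99/2) ⇒ ILT; edges |IT|=19/4, |L|=91/4
  updated: d(ILT,O)=-11/4
3. join ILT+O (d=-11/4) ⇒ ILOT; edges |ILT|=-11/8, |O|=-11/8
final tree: (((I:43/4,T:21/4):19/4,L:91/4):-11/8,O:-11/8)
total length: 163/4

163/4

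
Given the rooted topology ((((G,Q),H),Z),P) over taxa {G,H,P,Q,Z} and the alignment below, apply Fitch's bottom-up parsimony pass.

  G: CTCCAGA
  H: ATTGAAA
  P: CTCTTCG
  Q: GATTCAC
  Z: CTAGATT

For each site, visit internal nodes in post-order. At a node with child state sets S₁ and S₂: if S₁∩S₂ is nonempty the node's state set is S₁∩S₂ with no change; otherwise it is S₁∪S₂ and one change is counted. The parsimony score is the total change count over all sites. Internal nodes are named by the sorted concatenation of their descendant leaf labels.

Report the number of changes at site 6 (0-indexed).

3

site 0, node GQ: G={C} ∪ Q={G} → {C,G} (+1)
site 0, node GHQ: GQ={C,G} ∪ H={A} → {A,C,G} (+1)
site 0, node GHQZ: GHQ={A,C,G} ∩ Z={C} → {C} (+0)
site 0, node GHPQZ: GHQZ={C} ∩ P={C} → {C} (+0)
site 1, node GQ: G={T} ∪ Q={A} → {A,T} (+1)
site 1, node GHQ: GQ={A,T} ∩ H={T} → {T} (+0)
site 1, node GHQZ: GHQ={T} ∩ Z={T} → {T} (+0)
site 1, node GHPQZ: GHQZ={T} ∩ P={T} → {T} (+0)
site 2, node GQ: G={C} ∪ Q={T} → {C,T} (+1)
site 2, node GHQ: GQ={C,T} ∩ H={T} → {T} (+0)
site 2, node GHQZ: GHQ={T} ∪ Z={A} → {A,T} (+1)
site 2, node GHPQZ: GHQZ={A,T} ∪ P={C} → {A,C,T} (+1)
site 3, node GQ: G={C} ∪ Q={T} → {C,T} (+1)
site 3, node GHQ: GQ={C,T} ∪ H={G} → {C,G,T} (+1)
site 3, node GHQZ: GHQ={C,G,T} ∩ Z={G} → {G} (+0)
site 3, node GHPQZ: GHQZ={G} ∪ P={T} → {G,T} (+1)
site 4, node GQ: G={A} ∪ Q={C} → {A,C} (+1)
site 4, node GHQ: GQ={A,C} ∩ H={A} → {A} (+0)
site 4, node GHQZ: GHQ={A} ∩ Z={A} → {A} (+0)
site 4, node GHPQZ: GHQZ={A} ∪ P={T} → {A,T} (+1)
site 5, node GQ: G={G} ∪ Q={A} → {A,G} (+1)
site 5, node GHQ: GQ={A,G} ∩ H={A} → {A} (+0)
site 5, node GHQZ: GHQ={A} ∪ Z={T} → {A,T} (+1)
site 5, node GHPQZ: GHQZ={A,T} ∪ P={C} → {A,C,T} (+1)
site 6, node GQ: G={A} ∪ Q={C} → {A,C} (+1)
site 6, node GHQ: GQ={A,C} ∩ H={A} → {A} (+0)
site 6, node GHQZ: GHQ={A} ∪ Z={T} → {A,T} (+1)
site 6, node GHPQZ: GHQZ={A,T} ∪ P={G} → {A,G,T} (+1)
per-site changes: [2, 1, 3, 3, 2, 3, 3]; total = 17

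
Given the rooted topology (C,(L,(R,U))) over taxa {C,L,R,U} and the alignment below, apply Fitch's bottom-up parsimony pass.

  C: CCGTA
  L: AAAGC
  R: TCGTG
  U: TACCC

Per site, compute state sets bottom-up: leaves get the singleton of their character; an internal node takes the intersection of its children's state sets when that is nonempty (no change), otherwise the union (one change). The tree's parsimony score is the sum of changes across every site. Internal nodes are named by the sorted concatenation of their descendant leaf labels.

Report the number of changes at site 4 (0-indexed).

2

site 0, node RU: R={T} ∩ U={T} → {T} (+0)
site 0, node LRU: L={A} ∪ RU={T} → {A,T} (+1)
site 0, node CLRU: C={C} ∪ LRU={A,T} → {A,C,T} (+1)
site 1, node RU: R={C} ∪ U={A} → {A,C} (+1)
site 1, node LRU: L={A} ∩ RU={A,C} → {A} (+0)
site 1, node CLRU: C={C} ∪ LRU={A} → {A,C} (+1)
site 2, node RU: R={G} ∪ U={C} → {C,G} (+1)
site 2, node LRU: L={A} ∪ RU={C,G} → {A,C,G} (+1)
site 2, node CLRU: C={G} ∩ LRU={A,C,G} → {G} (+0)
site 3, node RU: R={T} ∪ U={C} → {C,T} (+1)
site 3, node LRU: L={G} ∪ RU={C,T} → {C,G,T} (+1)
site 3, node CLRU: C={T} ∩ LRU={C,G,T} → {T} (+0)
site 4, node RU: R={G} ∪ U={C} → {C,G} (+1)
site 4, node LRU: L={C} ∩ RU={C,G} → {C} (+0)
site 4, node CLRU: C={A} ∪ LRU={C} → {A,C} (+1)
per-site changes: [2, 2, 2, 2, 2]; total = 10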